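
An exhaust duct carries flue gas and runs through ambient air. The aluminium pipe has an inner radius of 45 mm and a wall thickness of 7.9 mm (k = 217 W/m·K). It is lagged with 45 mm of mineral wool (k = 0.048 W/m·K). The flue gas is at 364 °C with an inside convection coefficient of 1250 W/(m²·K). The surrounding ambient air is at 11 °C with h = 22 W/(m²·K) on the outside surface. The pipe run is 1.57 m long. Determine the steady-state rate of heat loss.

Cylindrical conduction, so R = ln(r₂/r₁)/(2πkL) per layer, in series:
R_inner film = 1/(h_i·2πr₁L) = 1/(1250×2π×0.045×1.57) = 0.001802 K/W
R_aluminium pipe wall = ln(52.9/45)/(2π×217×1.57) = 7.556×10^-5 K/W
R_mineral wool = ln(97.9/52.9)/(2π×0.048×1.57) = 1.3 K/W
R_outer film = 1/(h_o·2πr_oL) = 1/(22×2π×0.0979×1.57) = 0.04707 K/W
R_total = 1.349 K/W
Q = ΔT/R_total = 353/1.349

Q ≈ 262 W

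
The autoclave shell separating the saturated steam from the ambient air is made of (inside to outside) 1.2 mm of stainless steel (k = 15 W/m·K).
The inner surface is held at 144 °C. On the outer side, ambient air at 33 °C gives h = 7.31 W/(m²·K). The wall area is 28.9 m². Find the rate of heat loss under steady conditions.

Q ≈ 23400 W

Thermal resistances in series:
R_stainless steel = L/(kA) = 0.0012/(15×28.9) = 2.768×10^-6 K/W
R_outer film = 1/(h_o·A) = 1/(7.31×28.9) = 0.004734 K/W
R_total = 0.004736 K/W
Q = ΔT / R_total = 111 / 0.004736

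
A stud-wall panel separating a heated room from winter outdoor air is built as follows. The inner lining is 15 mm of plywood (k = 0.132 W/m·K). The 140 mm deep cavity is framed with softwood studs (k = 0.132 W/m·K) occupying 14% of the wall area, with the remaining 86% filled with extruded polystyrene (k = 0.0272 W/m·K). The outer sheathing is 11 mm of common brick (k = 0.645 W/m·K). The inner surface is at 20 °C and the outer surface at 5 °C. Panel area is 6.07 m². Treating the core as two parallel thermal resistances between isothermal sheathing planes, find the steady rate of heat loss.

Sheathing layers in series; stud and cavity paths in parallel between them.
R_inner = 0.015/(0.132×6.07) = 0.01872 K/W
R_stud  = 0.14/(0.132×0.14×6.07) = 1.248 K/W
R_cav   = 0.14/(0.0272×0.86×6.07) = 0.986 K/W
1/R_core = 1/R_stud + 1/R_cav → R_core = 0.5508 K/W
R_outer = 0.011/(0.645×6.07) = 0.00281 K/W
R_total = 0.5724 K/W
Q = ΔT/R_total = 15/0.5724

Q ≈ 26.2 W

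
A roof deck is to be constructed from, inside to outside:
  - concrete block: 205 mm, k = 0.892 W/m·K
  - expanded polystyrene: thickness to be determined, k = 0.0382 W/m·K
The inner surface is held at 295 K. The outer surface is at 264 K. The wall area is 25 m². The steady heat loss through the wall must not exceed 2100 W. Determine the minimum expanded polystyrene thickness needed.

Treating each layer as a thermal resistance in series:
R_concrete block = L/(kA) = 0.205/(0.892×25) = 0.009193 K/W
Sum of the known resistances R_other = 0.009193 K/W
Required total resistance R_tot = ΔT/Q_allow = 31/2100 = 0.01476 K/W
R_expanded polystyrene = R_tot − R_other = 0.005569 K/W
L = R·k·A = 0.005569×0.0382×25

L ≈ 5.32 mm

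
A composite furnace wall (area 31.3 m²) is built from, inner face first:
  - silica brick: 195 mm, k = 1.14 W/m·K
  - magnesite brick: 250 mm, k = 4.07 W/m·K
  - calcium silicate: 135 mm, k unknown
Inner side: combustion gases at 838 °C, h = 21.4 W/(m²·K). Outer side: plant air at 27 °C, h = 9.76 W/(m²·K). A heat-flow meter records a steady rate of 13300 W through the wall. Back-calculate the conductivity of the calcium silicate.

Thermal resistances in series:
R_inner film = 1/(h_i·A) = 1/(21.4×31.3) = 0.001493 K/W
R_silica brick = L/(kA) = 0.195/(1.14×31.3) = 0.005465 K/W
R_magnesite brick = L/(kA) = 0.25/(4.07×31.3) = 0.001962 K/W
R_outer film = 1/(h_o·A) = 1/(9.76×31.3) = 0.003273 K/W
Sum of known resistances R_other = 0.01219 K/W
Total R = ΔT/Q = 811/13300 = 0.06098 K/W
R_calcium silicate = R_total − R_other = 0.04878 K/W
k = L/(R·A) = 0.135/(0.04878×31.3)

k ≈ 0.0884 W/(m·K)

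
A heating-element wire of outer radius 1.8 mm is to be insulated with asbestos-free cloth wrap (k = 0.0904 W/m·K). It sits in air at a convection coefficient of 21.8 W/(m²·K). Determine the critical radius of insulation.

r_cr ≈ 4.15 mm

For a cylinder r_cr = k/h = 0.0904/21.8
r_cr = 4.15 mm; since the bare radius (1.8 mm) is below r_cr, adding a thin layer of insulation will *increase* heat loss.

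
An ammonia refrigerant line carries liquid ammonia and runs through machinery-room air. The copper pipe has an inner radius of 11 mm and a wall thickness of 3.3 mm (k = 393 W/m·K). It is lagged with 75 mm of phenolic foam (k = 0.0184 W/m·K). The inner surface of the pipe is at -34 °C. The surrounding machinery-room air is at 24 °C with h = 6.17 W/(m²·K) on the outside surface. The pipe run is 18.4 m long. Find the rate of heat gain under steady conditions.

Cylindrical conduction, so R = ln(r₂/r₁)/(2πkL) per layer, in series:
R_copper pipe wall = ln(14.3/11)/(2π×393×18.4) = 5.775×10^-6 K/W
R_phenolic foam = ln(89.3/14.3)/(2π×0.0184×18.4) = 0.8611 K/W
R_outer film = 1/(h_o·2πr_oL) = 1/(6.17×2π×0.0893×18.4) = 0.0157 K/W
R_total = 0.8768 K/W
Q = ΔT/R_total = 58/0.8768

Q ≈ 66.2 W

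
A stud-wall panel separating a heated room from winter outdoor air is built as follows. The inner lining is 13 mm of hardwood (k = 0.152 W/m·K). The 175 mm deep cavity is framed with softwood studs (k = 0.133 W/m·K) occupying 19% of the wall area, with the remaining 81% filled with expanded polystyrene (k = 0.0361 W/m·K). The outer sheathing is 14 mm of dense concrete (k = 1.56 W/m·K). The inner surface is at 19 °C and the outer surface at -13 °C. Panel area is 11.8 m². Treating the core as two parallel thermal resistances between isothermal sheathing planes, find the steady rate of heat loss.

Sheathing layers in series; stud and cavity paths in parallel between them.
R_inner = 0.013/(0.152×11.8) = 0.007248 K/W
R_stud  = 0.175/(0.133×0.19×11.8) = 0.5869 K/W
R_cav   = 0.175/(0.0361×0.81×11.8) = 0.5072 K/W
1/R_core = 1/R_stud + 1/R_cav → R_core = 0.2721 K/W
R_outer = 0.014/(1.56×11.8) = 7.605×10^-4 K/W
R_total = 0.2801 K/W
Q = ΔT/R_total = 32/0.2801

Q ≈ 114 W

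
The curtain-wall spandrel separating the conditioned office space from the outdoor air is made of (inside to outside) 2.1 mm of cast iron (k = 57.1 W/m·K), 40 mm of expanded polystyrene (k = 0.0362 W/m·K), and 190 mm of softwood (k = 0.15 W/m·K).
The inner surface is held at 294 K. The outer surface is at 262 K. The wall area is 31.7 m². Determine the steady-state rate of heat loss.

Model the wall as resistances in series:
R_cast iron = L/(kA) = 0.0021/(57.1×31.7) = 1.16×10^-6 K/W
R_expanded polystyrene = L/(kA) = 0.04/(0.0362×31.7) = 0.03486 K/W
R_softwood = L/(kA) = 0.19/(0.15×31.7) = 0.03996 K/W
R_total = 0.07482 K/W
Q = ΔT / R_total = 32 / 0.07482

Q ≈ 428 W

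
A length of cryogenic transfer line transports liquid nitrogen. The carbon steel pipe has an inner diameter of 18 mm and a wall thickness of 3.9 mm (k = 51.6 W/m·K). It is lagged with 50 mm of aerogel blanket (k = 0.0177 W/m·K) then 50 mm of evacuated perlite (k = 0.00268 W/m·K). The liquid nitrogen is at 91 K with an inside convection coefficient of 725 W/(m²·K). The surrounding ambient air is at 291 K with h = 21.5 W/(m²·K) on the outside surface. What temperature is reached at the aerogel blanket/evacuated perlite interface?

Radial resistances (cylindrical: R_cond = ln(r_o/r_i)/(2πkL), R_conv = 1/(h·2πrL)):
R_inner film = 1/(h_i·2πr₁L) = 1/(725×2π×0.009×1) = 0.02439 K/W
R_carbon steel pipe wall = ln(12.9/9)/(2π×51.6×1) = 0.00111 K/W
R_aerogel blanket = ln(62.9/12.9)/(2π×0.0177×1) = 14.25 K/W
R_evacuated perlite = ln(112.9/62.9)/(2π×0.00268×1) = 34.74 K/W
R_outer film = 1/(h_o·2πr_oL) = 1/(21.5×2π×0.1129×1) = 0.06557 K/W
R_total = 49.08 K/W
Q = ΔT/R_total = 200/49.08
Q = 4.08 W/m
T_interface = T_inner + Q·ΣR(inner→interface) = 91 + 4.08×14.27

T ≈ 149 K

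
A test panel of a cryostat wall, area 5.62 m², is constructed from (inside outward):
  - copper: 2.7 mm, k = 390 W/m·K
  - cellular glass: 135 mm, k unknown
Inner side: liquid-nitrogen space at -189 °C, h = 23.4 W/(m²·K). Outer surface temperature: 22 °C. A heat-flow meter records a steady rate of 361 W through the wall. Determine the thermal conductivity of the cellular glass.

k ≈ 0.0416 W/(m·K)

Treating each layer as a thermal resistance in series:
R_inner film = 1/(h_i·A) = 1/(23.4×5.62) = 0.007604 K/W
R_copper = L/(kA) = 0.0027/(390×5.62) = 1.232×10^-6 K/W
Sum of known resistances R_other = 0.007605 K/W
Total R = ΔT/Q = 211/361 = 0.5845 K/W
R_cellular glass = R_total − R_other = 0.5769 K/W
k = L/(R·A) = 0.135/(0.5769×5.62)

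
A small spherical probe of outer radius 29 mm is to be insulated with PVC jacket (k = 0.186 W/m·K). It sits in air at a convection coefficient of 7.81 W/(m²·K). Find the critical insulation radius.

For a sphere r_cr = 2k/h = 2×0.186/7.81
r_cr = 47.6 mm; since the bare radius (29 mm) is below r_cr, adding a thin layer of insulation will *increase* heat loss.

r_cr ≈ 47.6 mm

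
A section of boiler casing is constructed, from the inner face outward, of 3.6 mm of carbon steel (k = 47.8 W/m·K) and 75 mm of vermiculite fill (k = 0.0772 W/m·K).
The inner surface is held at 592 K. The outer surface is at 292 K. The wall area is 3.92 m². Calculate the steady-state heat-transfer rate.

Q ≈ 1210 W

Model the wall as resistances in series:
R_carbon steel = L/(kA) = 0.0036/(47.8×3.92) = 1.921×10^-5 K/W
R_vermiculite fill = L/(kA) = 0.075/(0.0772×3.92) = 0.2478 K/W
R_total = 0.2479 K/W
Q = ΔT / R_total = 300 / 0.2479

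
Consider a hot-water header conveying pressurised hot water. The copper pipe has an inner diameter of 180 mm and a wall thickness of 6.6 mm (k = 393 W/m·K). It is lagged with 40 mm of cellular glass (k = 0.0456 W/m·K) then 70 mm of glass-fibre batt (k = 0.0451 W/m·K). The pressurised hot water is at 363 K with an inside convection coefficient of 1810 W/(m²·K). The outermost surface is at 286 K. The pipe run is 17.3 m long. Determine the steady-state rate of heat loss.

For a radial system each layer contributes R = ln(r_out/r_in)/(2πkL); films add R = 1/(hA).
R_inner film = 1/(h_i·2πr₁L) = 1/(1810×2π×0.09×17.3) = 5.647×10^-5 K/W
R_copper pipe wall = ln(96.6/90)/(2π×393×17.3) = 1.657×10^-6 K/W
R_cellular glass = ln(136.6/96.6)/(2π×0.0456×17.3) = 0.0699 K/W
R_glass-fibre batt = ln(206.6/136.6)/(2π×0.0451×17.3) = 0.08439 K/W
R_total = 0.1544 K/W
Q = ΔT/R_total = 77/0.1544

Q ≈ 499 W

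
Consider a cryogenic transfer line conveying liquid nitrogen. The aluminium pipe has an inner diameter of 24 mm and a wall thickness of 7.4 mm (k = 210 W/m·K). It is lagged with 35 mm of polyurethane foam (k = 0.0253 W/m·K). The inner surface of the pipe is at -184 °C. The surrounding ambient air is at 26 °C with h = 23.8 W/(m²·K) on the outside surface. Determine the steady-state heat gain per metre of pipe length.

Per-layer cylindrical resistances, series-summed:
R_aluminium pipe wall = ln(19.4/12)/(2π×210×1) = 3.641×10^-4 K/W
R_polyurethane foam = ln(54.4/19.4)/(2π×0.0253×1) = 6.486 K/W
R_outer film = 1/(h_o·2πr_oL) = 1/(23.8×2π×0.0544×1) = 0.1229 K/W
R_total = 6.61 K/W
Q = ΔT/R_total = 210/6.61

q′ ≈ 31.8 W/m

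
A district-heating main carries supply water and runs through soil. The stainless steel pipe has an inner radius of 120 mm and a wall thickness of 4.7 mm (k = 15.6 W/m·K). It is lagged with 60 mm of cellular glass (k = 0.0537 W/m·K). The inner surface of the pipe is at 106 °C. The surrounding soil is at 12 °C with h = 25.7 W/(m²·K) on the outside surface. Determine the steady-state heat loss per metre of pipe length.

Cylindrical conduction, so R = ln(r₂/r₁)/(2πkL) per layer, in series:
R_stainless steel pipe wall = ln(124.7/120)/(2π×15.6×1) = 3.92×10^-4 K/W
R_cellular glass = ln(184.7/124.7)/(2π×0.0537×1) = 1.164 K/W
R_outer film = 1/(h_o·2πr_oL) = 1/(25.7×2π×0.1847×1) = 0.03353 K/W
R_total = 1.198 K/W
Q = ΔT/R_total = 94/1.198

q′ ≈ 78.5 W/m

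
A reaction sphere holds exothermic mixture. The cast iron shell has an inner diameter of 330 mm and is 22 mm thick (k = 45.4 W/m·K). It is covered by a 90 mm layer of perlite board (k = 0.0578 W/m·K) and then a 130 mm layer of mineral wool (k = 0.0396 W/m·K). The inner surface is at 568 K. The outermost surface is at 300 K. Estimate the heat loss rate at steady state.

Q ≈ 56.9 W

Each spherical layer contributes R = (1/r_i − 1/r_o)/(4πk):
R_cast iron shell = (1/0.165 − 1/0.187)/(4π×45.4) = 0.00125 K/W
R_perlite board = (1/0.187 − 1/0.277)/(4π×0.0578) = 2.392 K/W
R_mineral wool = (1/0.277 − 1/0.407)/(4π×0.0396) = 2.317 K/W
R_total = 4.711 K/W
Q = ΔT/R_total = 268/4.711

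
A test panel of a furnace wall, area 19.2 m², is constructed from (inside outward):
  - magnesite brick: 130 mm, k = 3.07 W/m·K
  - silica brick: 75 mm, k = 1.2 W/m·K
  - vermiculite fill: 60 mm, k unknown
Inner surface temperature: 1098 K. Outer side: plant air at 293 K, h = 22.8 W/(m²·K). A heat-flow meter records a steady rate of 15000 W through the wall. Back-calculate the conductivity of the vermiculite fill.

k ≈ 0.0681 W/(m·K)

Series thermal resistances:
R_magnesite brick = L/(kA) = 0.13/(3.07×19.2) = 0.002205 K/W
R_silica brick = L/(kA) = 0.075/(1.2×19.2) = 0.003255 K/W
R_outer film = 1/(h_o·A) = 1/(22.8×19.2) = 0.002284 K/W
Sum of known resistances R_other = 0.007745 K/W
Total R = ΔT/Q = 805/15000 = 0.05367 K/W
R_vermiculite fill = R_total − R_other = 0.04592 K/W
k = L/(R·A) = 0.06/(0.04592×19.2)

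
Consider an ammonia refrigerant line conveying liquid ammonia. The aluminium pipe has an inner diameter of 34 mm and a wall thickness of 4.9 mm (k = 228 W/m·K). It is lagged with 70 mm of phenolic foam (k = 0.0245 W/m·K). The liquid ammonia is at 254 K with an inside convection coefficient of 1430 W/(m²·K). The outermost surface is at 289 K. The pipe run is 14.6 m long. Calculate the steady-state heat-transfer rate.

For a radial system each layer contributes R = ln(r_out/r_in)/(2πkL); films add R = 1/(hA).
R_inner film = 1/(h_i·2πr₁L) = 1/(1430×2π×0.017×14.6) = 4.484×10^-4 K/W
R_aluminium pipe wall = ln(21.9/17)/(2π×228×14.6) = 1.211×10^-5 K/W
R_phenolic foam = ln(91.9/21.9)/(2π×0.0245×14.6) = 0.6381 K/W
R_total = 0.6386 K/W
Q = ΔT/R_total = 35/0.6386

Q ≈ 54.8 W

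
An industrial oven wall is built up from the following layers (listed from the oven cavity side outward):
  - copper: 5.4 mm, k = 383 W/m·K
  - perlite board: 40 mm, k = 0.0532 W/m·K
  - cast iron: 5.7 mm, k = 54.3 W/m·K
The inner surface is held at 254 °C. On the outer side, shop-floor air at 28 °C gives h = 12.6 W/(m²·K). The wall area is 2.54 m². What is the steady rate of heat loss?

Q ≈ 690 W

Thermal resistances in series:
R_copper = L/(kA) = 0.0054/(383×2.54) = 5.551×10^-6 K/W
R_perlite board = L/(kA) = 0.04/(0.0532×2.54) = 0.296 K/W
R_cast iron = L/(kA) = 0.0057/(54.3×2.54) = 4.133×10^-5 K/W
R_outer film = 1/(h_o·A) = 1/(12.6×2.54) = 0.03125 K/W
R_total = 0.3273 K/W
Q = ΔT / R_total = 226 / 0.3273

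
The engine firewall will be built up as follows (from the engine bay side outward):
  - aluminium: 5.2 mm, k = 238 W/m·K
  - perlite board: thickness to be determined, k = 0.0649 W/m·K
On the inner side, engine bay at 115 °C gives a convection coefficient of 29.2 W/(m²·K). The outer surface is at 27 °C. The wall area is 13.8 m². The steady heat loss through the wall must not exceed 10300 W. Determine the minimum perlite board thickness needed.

Model the wall as resistances in series:
R_inner film = 1/(h_i·A) = 1/(29.2×13.8) = 0.002482 K/W
R_aluminium = L/(kA) = 0.0052/(238×13.8) = 1.583×10^-6 K/W
Sum of the known resistances R_other = 0.002483 K/W
Required total resistance R_tot = ΔT/Q_allow = 88/10300 = 0.008544 K/W
R_perlite board = R_tot − R_other = 0.00606 K/W
L = R·k·A = 0.00606×0.0649×13.8

L ≈ 5.43 mm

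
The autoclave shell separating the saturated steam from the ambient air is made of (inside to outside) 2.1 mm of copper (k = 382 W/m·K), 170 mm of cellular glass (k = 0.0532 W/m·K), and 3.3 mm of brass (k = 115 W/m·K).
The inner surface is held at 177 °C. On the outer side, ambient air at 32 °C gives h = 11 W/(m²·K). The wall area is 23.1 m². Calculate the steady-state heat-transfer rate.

Series thermal resistances:
R_copper = L/(kA) = 0.0021/(382×23.1) = 2.38×10^-7 K/W
R_cellular glass = L/(kA) = 0.17/(0.0532×23.1) = 0.1383 K/W
R_brass = L/(kA) = 0.0033/(115×23.1) = 1.242×10^-6 K/W
R_outer film = 1/(h_o·A) = 1/(11×23.1) = 0.003935 K/W
R_total = 0.1423 K/W
Q = ΔT / R_total = 145 / 0.1423

Q ≈ 1020 W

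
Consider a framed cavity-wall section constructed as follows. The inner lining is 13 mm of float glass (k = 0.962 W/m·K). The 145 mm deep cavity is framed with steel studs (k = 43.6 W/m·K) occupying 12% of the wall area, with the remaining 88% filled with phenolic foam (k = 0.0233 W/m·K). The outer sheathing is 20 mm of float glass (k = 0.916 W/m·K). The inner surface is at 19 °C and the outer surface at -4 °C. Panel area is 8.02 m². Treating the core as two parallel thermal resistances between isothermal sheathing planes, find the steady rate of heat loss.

Q ≈ 2930 W

Sheathing layers in series; stud and cavity paths in parallel between them.
R_inner = 0.013/(0.962×8.02) = 0.001685 K/W
R_stud  = 0.145/(43.6×0.12×8.02) = 0.003456 K/W
R_cav   = 0.145/(0.0233×0.88×8.02) = 0.8818 K/W
1/R_core = 1/R_stud + 1/R_cav → R_core = 0.003442 K/W
R_outer = 0.02/(0.916×8.02) = 0.002722 K/W
R_total = 0.00785 K/W
Q = ΔT/R_total = 23/0.00785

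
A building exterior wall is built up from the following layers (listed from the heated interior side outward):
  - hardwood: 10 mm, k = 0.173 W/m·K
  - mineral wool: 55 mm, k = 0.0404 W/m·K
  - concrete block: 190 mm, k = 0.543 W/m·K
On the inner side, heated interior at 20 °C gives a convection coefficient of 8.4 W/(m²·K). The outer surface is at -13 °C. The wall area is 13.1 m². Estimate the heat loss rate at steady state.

Q ≈ 229 W

Thermal resistances in series:
R_inner film = 1/(h_i·A) = 1/(8.4×13.1) = 0.009088 K/W
R_hardwood = L/(kA) = 0.01/(0.173×13.1) = 0.004412 K/W
R_mineral wool = L/(kA) = 0.055/(0.0404×13.1) = 0.1039 K/W
R_concrete block = L/(kA) = 0.19/(0.543×13.1) = 0.02671 K/W
R_total = 0.1441 K/W
Q = ΔT / R_total = 33 / 0.1441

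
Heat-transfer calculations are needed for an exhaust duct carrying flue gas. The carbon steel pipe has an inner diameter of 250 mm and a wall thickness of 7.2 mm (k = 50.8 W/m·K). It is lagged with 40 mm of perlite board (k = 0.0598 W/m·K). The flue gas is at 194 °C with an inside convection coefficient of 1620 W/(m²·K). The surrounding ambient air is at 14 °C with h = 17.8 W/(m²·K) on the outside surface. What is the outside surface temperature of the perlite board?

For a radial system each layer contributes R = ln(r_out/r_in)/(2πkL); films add R = 1/(hA).
R_inner film = 1/(h_i·2πr₁L) = 1/(1620×2π×0.125×1) = 7.86×10^-4 K/W
R_carbon steel pipe wall = ln(132.2/125)/(2π×50.8×1) = 1.755×10^-4 K/W
R_perlite board = ln(172.2/132.2)/(2π×0.0598×1) = 0.7035 K/W
R_outer film = 1/(h_o·2πr_oL) = 1/(17.8×2π×0.1722×1) = 0.05192 K/W
R_total = 0.7564 K/W
Q = ΔT/R_total = 180/0.7564
Q = 238 W/m
T_interface = T_inner − Q·ΣR(inner→interface) = 194 − 238×0.7045

T ≈ 26.4 °C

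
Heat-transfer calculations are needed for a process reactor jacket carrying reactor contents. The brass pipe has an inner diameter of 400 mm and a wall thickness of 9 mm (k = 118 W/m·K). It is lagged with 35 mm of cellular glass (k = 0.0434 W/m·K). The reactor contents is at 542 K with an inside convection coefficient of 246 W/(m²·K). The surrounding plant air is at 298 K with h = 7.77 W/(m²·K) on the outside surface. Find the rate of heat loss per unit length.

q′ ≈ 372 W/m

Radial resistances (cylindrical: R_cond = ln(r_o/r_i)/(2πkL), R_conv = 1/(h·2πrL)):
R_inner film = 1/(h_i·2πr₁L) = 1/(246×2π×0.2×1) = 0.003235 K/W
R_brass pipe wall = ln(209/200)/(2π×118×1) = 5.937×10^-5 K/W
R_cellular glass = ln(244/209)/(2π×0.0434×1) = 0.5678 K/W
R_outer film = 1/(h_o·2πr_oL) = 1/(7.77×2π×0.244×1) = 0.08395 K/W
R_total = 0.655 K/W
Q = ΔT/R_total = 244/0.655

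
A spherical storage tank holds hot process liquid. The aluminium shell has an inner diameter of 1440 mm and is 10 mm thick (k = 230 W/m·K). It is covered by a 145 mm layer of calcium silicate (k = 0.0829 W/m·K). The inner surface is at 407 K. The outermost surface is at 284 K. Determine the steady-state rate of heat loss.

Spherical conduction: R = (1/r_in − 1/r_out)/(4πk) per layer; series-sum.
R_aluminium shell = (1/0.72 − 1/0.73)/(4π×230) = 6.583×10^-6 K/W
R_calcium silicate = (1/0.73 − 1/0.875)/(4π×0.0829) = 0.2179 K/W
R_total = 0.2179 K/W
Q = ΔT/R_total = 123/0.2179

Q ≈ 564 W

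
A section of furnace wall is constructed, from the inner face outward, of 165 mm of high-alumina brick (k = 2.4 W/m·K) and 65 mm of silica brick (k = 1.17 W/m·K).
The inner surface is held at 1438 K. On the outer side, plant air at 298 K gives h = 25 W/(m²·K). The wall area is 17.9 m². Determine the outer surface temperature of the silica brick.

T ≈ 576 K

Model the wall as resistances in series:
R_high-alumina brick = L/(kA) = 0.165/(2.4×17.9) = 0.003841 K/W
R_silica brick = L/(kA) = 0.065/(1.17×17.9) = 0.003104 K/W
R_outer film = 1/(h_o·A) = 1/(25×17.9) = 0.002235 K/W
R_total = 0.009179 K/W;  Q = ΔT/R_total = 1140/0.009179 = 124200 W
T_interface = T_inner − Q·ΣR(inner→interface) = 1438 − 124000×0.006944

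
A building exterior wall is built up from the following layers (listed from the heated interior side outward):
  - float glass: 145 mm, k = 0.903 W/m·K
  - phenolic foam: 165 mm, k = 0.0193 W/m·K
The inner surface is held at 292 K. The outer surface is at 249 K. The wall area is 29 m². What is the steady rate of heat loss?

Model the wall as resistances in series:
R_float glass = L/(kA) = 0.145/(0.903×29) = 0.005537 K/W
R_phenolic foam = L/(kA) = 0.165/(0.0193×29) = 0.2948 K/W
R_total = 0.3003 K/W
Q = ΔT / R_total = 43 / 0.3003

Q ≈ 143 W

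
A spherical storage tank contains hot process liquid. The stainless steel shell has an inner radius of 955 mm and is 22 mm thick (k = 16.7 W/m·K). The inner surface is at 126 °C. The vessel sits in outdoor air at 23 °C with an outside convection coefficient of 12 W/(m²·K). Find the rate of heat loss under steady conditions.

Q ≈ 14600 W

For a spherical shell R = (1/r₁ − 1/r₂)/(4πk); film R = 1/(h·4πr²). In series:
R_stainless steel shell = (1/0.955 − 1/0.977)/(4π×16.7) = 1.124×10^-4 K/W
R_outer film = 1/(h·4πr_o²) = 1/(12×4π×0.977²) = 0.006947 K/W
R_total = 0.00706 K/W
Q = ΔT/R_total = 103/0.00706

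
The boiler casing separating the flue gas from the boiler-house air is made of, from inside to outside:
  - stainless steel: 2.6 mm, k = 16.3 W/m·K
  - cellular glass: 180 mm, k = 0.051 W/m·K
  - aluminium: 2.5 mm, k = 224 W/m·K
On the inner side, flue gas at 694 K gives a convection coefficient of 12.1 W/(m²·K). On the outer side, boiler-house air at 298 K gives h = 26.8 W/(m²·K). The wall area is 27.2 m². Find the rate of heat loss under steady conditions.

Q ≈ 2950 W

Model the wall as resistances in series:
R_inner film = 1/(h_i·A) = 1/(12.1×27.2) = 0.003038 K/W
R_stainless steel = L/(kA) = 0.0026/(16.3×27.2) = 5.864×10^-6 K/W
R_cellular glass = L/(kA) = 0.18/(0.051×27.2) = 0.1298 K/W
R_aluminium = L/(kA) = 0.0025/(224×27.2) = 4.103×10^-7 K/W
R_outer film = 1/(h_o·A) = 1/(26.8×27.2) = 0.001372 K/W
R_total = 0.1342 K/W
Q = ΔT / R_total = 396 / 0.1342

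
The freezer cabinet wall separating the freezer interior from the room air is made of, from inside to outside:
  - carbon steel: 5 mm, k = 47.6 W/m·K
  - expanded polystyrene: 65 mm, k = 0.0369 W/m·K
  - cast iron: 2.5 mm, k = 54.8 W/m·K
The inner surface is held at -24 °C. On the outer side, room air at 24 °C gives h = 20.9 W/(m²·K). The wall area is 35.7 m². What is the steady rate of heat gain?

Q ≈ 947 W

Series thermal resistances:
R_carbon steel = L/(kA) = 0.005/(47.6×35.7) = 2.942×10^-6 K/W
R_expanded polystyrene = L/(kA) = 0.065/(0.0369×35.7) = 0.04934 K/W
R_cast iron = L/(kA) = 0.0025/(54.8×35.7) = 1.278×10^-6 K/W
R_outer film = 1/(h_o·A) = 1/(20.9×35.7) = 0.00134 K/W
R_total = 0.05069 K/W
Q = ΔT / R_total = 48 / 0.05069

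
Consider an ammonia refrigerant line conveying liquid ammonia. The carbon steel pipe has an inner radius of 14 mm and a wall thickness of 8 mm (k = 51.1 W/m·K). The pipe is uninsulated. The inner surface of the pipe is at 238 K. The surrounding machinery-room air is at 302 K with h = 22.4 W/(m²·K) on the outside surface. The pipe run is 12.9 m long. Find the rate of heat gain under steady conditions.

Q ≈ 2550 W

Treating each annulus and film as a series resistance:
R_carbon steel pipe wall = ln(22/14)/(2π×51.1×12.9) = 1.091×10^-4 K/W
R_outer film = 1/(h_o·2πr_oL) = 1/(22.4×2π×0.022×12.9) = 0.02504 K/W
R_total = 0.02514 K/W
Q = ΔT/R_total = 64/0.02514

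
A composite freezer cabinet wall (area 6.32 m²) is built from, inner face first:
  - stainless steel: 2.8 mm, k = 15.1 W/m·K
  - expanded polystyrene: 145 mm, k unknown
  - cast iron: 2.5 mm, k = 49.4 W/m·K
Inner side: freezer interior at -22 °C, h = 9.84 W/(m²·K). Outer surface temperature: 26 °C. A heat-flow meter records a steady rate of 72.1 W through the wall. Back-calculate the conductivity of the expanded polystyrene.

Thermal resistances in series:
R_inner film = 1/(h_i·A) = 1/(9.84×6.32) = 0.01608 K/W
R_stainless steel = L/(kA) = 0.0028/(15.1×6.32) = 2.934×10^-5 K/W
R_cast iron = L/(kA) = 0.0025/(49.4×6.32) = 8.007×10^-6 K/W
Sum of known resistances R_other = 0.01612 K/W
Total R = ΔT/Q = 48/72.1 = 0.6657 K/W
R_expanded polystyrene = R_total − R_other = 0.6496 K/W
k = L/(R·A) = 0.145/(0.6496×6.32)

k ≈ 0.0353 W/(m·K)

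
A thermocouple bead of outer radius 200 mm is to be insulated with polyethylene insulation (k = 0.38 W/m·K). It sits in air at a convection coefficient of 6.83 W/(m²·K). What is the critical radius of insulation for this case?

For a sphere r_cr = 2k/h = 2×0.38/6.83
r_cr = 111 mm; since the bare radius (200 mm) is above r_cr, any added insulation will reduce heat loss.

r_cr ≈ 111 mm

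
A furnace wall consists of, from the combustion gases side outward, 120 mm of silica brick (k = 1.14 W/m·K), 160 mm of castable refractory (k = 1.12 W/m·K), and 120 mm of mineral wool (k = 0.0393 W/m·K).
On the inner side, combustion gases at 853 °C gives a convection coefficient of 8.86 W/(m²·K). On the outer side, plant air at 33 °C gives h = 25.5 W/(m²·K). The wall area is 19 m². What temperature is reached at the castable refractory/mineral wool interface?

T ≈ 767 °C

Using the resistance-network approach (series):
R_inner film = 1/(h_i·A) = 1/(8.86×19) = 0.00594 K/W
R_silica brick = L/(kA) = 0.12/(1.14×19) = 0.00554 K/W
R_castable refractory = L/(kA) = 0.16/(1.12×19) = 0.007519 K/W
R_mineral wool = L/(kA) = 0.12/(0.0393×19) = 0.1607 K/W
R_outer film = 1/(h_o·A) = 1/(25.5×19) = 0.002064 K/W
R_total = 0.1818 K/W;  Q = ΔT/R_total = 820/0.1818 = 4511 W
T_interface = T_inner − Q·ΣR(inner→interface) = 853 − 4510×0.019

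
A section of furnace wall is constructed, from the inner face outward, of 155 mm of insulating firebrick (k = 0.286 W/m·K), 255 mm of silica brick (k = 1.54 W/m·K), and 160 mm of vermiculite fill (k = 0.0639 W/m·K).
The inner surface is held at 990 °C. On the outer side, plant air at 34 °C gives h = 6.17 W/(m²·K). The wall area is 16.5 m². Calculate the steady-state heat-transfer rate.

Q ≈ 4680 W

Using the resistance-network approach (series):
R_insulating firebrick = L/(kA) = 0.155/(0.286×16.5) = 0.03285 K/W
R_silica brick = L/(kA) = 0.255/(1.54×16.5) = 0.01004 K/W
R_vermiculite fill = L/(kA) = 0.16/(0.0639×16.5) = 0.1518 K/W
R_outer film = 1/(h_o·A) = 1/(6.17×16.5) = 0.009823 K/W
R_total = 0.2045 K/W
Q = ΔT / R_total = 956 / 0.2045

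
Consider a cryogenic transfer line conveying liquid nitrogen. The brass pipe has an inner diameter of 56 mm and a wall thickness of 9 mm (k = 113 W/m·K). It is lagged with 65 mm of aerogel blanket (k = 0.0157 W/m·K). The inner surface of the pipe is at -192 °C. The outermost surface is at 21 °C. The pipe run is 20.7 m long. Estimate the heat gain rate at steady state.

Q ≈ 429 W

Treating each annulus and film as a series resistance:
R_brass pipe wall = ln(37/28)/(2π×113×20.7) = 1.896×10^-5 K/W
R_aerogel blanket = ln(102/37)/(2π×0.0157×20.7) = 0.4966 K/W
R_total = 0.4966 K/W
Q = ΔT/R_total = 213/0.4966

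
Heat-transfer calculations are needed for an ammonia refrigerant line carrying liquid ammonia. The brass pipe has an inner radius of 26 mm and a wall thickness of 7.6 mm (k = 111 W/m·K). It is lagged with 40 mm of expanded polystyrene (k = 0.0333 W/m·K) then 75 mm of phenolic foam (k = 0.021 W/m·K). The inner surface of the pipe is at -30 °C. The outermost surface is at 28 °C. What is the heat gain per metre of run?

q′ ≈ 6.39 W/m

Cylindrical conduction, so R = ln(r₂/r₁)/(2πkL) per layer, in series:
R_brass pipe wall = ln(33.6/26)/(2π×111×1) = 3.677×10^-4 K/W
R_expanded polystyrene = ln(73.6/33.6)/(2π×0.0333×1) = 3.748 K/W
R_phenolic foam = ln(148.6/73.6)/(2π×0.021×1) = 5.325 K/W
R_total = 9.073 K/W
Q = ΔT/R_total = 58/9.073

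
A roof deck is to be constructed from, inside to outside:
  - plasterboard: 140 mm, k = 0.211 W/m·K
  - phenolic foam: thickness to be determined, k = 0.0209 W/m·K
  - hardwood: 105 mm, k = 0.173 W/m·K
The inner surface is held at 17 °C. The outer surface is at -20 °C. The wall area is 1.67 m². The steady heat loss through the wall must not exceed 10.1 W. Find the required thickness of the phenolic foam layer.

Treating each layer as a thermal resistance in series:
R_plasterboard = L/(kA) = 0.14/(0.211×1.67) = 0.3973 K/W
R_hardwood = L/(kA) = 0.105/(0.173×1.67) = 0.3634 K/W
Sum of the known resistances R_other = 0.7607 K/W
Required total resistance R_tot = ΔT/Q_allow = 37/10.1 = 3.663 K/W
R_phenolic foam = R_tot − R_other = 2.903 K/W
L = R·k·A = 2.903×0.0209×1.67

L ≈ 101 mm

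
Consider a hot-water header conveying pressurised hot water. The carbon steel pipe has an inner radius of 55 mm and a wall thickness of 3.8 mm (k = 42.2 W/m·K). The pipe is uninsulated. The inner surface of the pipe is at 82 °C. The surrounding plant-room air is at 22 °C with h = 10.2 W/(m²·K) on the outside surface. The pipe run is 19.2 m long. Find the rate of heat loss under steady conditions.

Radial resistances (cylindrical: R_cond = ln(r_o/r_i)/(2πkL), R_conv = 1/(h·2πrL)):
R_carbon steel pipe wall = ln(58.8/55)/(2π×42.2×19.2) = 1.312×10^-5 K/W
R_outer film = 1/(h_o·2πr_oL) = 1/(10.2×2π×0.0588×19.2) = 0.01382 K/W
R_total = 0.01383 K/W
Q = ΔT/R_total = 60/0.01383

Q ≈ 4340 W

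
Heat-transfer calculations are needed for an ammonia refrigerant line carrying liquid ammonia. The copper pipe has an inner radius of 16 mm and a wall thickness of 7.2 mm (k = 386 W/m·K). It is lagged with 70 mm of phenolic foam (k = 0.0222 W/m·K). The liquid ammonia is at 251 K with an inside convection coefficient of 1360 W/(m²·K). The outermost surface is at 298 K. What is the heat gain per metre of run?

q′ ≈ 4.71 W/m

Cylindrical conduction, so R = ln(r₂/r₁)/(2πkL) per layer, in series:
R_inner film = 1/(h_i·2πr₁L) = 1/(1360×2π×0.016×1) = 0.007314 K/W
R_copper pipe wall = ln(23.2/16)/(2π×386×1) = 1.532×10^-4 K/W
R_phenolic foam = ln(93.2/23.2)/(2π×0.0222×1) = 9.969 K/W
R_total = 9.977 K/W
Q = ΔT/R_total = 47/9.977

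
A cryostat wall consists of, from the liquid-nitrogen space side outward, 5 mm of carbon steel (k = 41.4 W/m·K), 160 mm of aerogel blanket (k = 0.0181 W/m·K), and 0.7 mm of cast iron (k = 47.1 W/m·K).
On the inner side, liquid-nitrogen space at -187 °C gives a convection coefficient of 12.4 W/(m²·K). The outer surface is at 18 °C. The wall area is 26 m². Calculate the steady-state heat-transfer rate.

Model the wall as resistances in series:
R_inner film = 1/(h_i·A) = 1/(12.4×26) = 0.003102 K/W
R_carbon steel = L/(kA) = 0.005/(41.4×26) = 4.645×10^-6 K/W
R_aerogel blanket = L/(kA) = 0.16/(0.0181×26) = 0.34 K/W
R_cast iron = L/(kA) = 0.0007/(47.1×26) = 5.716×10^-7 K/W
R_total = 0.3431 K/W
Q = ΔT / R_total = 205 / 0.3431

Q ≈ 597 W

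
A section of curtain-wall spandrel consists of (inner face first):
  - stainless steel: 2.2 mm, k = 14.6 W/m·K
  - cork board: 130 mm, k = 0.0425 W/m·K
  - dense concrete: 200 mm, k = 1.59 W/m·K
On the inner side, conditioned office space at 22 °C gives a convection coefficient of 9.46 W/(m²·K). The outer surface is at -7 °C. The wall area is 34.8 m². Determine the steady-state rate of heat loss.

Model the wall as resistances in series:
R_inner film = 1/(h_i·A) = 1/(9.46×34.8) = 0.003038 K/W
R_stainless steel = L/(kA) = 0.0022/(14.6×34.8) = 4.33×10^-6 K/W
R_cork board = L/(kA) = 0.13/(0.0425×34.8) = 0.0879 K/W
R_dense concrete = L/(kA) = 0.2/(1.59×34.8) = 0.003615 K/W
R_total = 0.09455 K/W
Q = ΔT / R_total = 29 / 0.09455

Q ≈ 307 W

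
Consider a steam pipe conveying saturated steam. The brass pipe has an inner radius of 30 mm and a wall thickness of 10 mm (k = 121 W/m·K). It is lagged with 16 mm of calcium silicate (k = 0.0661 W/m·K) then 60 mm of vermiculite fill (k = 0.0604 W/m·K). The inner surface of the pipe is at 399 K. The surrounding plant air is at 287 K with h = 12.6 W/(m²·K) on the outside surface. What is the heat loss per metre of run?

Cylindrical conduction, so R = ln(r₂/r₁)/(2πkL) per layer, in series:
R_brass pipe wall = ln(40/30)/(2π×121×1) = 3.784×10^-4 K/W
R_calcium silicate = ln(56/40)/(2π×0.0661×1) = 0.8102 K/W
R_vermiculite fill = ln(116/56)/(2π×0.0604×1) = 1.919 K/W
R_outer film = 1/(h_o·2πr_oL) = 1/(12.6×2π×0.116×1) = 0.1089 K/W
R_total = 2.838 K/W
Q = ΔT/R_total = 112/2.838

q′ ≈ 39.5 W/m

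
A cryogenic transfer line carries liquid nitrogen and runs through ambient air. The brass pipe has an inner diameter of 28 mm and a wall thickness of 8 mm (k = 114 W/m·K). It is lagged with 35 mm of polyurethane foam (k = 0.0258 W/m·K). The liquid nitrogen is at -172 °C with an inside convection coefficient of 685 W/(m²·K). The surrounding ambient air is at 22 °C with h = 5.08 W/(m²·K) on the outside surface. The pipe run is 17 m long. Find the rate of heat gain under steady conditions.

Q ≈ 512 W

Per-layer cylindrical resistances, series-summed:
R_inner film = 1/(h_i·2πr₁L) = 1/(685×2π×0.014×17) = 9.762×10^-4 K/W
R_brass pipe wall = ln(22/14)/(2π×114×17) = 3.712×10^-5 K/W
R_polyurethane foam = ln(57/22)/(2π×0.0258×17) = 0.3455 K/W
R_outer film = 1/(h_o·2πr_oL) = 1/(5.08×2π×0.057×17) = 0.03233 K/W
R_total = 0.3788 K/W
Q = ΔT/R_total = 194/0.3788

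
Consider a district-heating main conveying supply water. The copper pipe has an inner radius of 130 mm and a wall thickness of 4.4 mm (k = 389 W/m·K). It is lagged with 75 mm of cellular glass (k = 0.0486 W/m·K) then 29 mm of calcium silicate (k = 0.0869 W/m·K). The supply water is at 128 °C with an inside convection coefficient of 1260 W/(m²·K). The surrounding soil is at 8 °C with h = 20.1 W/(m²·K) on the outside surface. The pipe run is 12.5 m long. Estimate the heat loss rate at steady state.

Q ≈ 870 W

Treating each annulus and film as a series resistance:
R_inner film = 1/(h_i·2πr₁L) = 1/(1260×2π×0.13×12.5) = 7.773×10^-5 K/W
R_copper pipe wall = ln(134.4/130)/(2π×389×12.5) = 1.089×10^-6 K/W
R_cellular glass = ln(209.4/134.4)/(2π×0.0486×12.5) = 0.1162 K/W
R_calcium silicate = ln(238.4/209.4)/(2π×0.0869×12.5) = 0.019 K/W
R_outer film = 1/(h_o·2πr_oL) = 1/(20.1×2π×0.2384×12.5) = 0.002657 K/W
R_total = 0.1379 K/W
Q = ΔT/R_total = 120/0.1379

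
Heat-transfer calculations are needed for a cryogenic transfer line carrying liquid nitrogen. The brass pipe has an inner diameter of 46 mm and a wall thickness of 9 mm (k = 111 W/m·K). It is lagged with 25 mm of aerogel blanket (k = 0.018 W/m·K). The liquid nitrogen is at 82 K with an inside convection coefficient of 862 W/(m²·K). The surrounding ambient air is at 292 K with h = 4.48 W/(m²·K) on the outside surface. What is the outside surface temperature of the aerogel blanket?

T ≈ 269 K

Per-layer cylindrical resistances, series-summed:
R_inner film = 1/(h_i·2πr₁L) = 1/(862×2π×0.023×1) = 0.008028 K/W
R_brass pipe wall = ln(32/23)/(2π×111×1) = 4.735×10^-4 K/W
R_aerogel blanket = ln(57/32)/(2π×0.018×1) = 5.105 K/W
R_outer film = 1/(h_o·2πr_oL) = 1/(4.48×2π×0.057×1) = 0.6233 K/W
R_total = 5.736 K/W
Q = ΔT/R_total = 210/5.736
Q = 36.6 W/m
T_interface = T_inner + Q·ΣR(inner→interface) = 82 + 36.6×5.113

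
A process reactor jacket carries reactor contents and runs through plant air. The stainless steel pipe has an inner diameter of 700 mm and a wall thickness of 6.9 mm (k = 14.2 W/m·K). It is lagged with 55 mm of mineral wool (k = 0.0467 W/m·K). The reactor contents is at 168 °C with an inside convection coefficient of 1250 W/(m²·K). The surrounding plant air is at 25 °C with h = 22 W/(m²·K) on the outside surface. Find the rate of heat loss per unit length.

Cylindrical conduction, so R = ln(r₂/r₁)/(2πkL) per layer, in series:
R_inner film = 1/(h_i·2πr₁L) = 1/(1250×2π×0.35×1) = 3.638×10^-4 K/W
R_stainless steel pipe wall = ln(356.9/350)/(2π×14.2×1) = 2.188×10^-4 K/W
R_mineral wool = ln(411.9/356.9)/(2π×0.0467×1) = 0.4885 K/W
R_outer film = 1/(h_o·2πr_oL) = 1/(22×2π×0.4119×1) = 0.01756 K/W
R_total = 0.5066 K/W
Q = ΔT/R_total = 143/0.5066

q′ ≈ 282 W/m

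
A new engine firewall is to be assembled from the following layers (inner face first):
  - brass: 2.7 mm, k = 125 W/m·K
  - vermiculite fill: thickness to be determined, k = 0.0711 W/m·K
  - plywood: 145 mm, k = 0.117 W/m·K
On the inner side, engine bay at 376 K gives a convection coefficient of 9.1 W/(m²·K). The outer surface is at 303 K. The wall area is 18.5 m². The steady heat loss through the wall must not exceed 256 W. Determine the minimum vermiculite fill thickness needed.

Thermal resistances in series:
R_inner film = 1/(h_i·A) = 1/(9.1×18.5) = 0.00594 K/W
R_brass = L/(kA) = 0.0027/(125×18.5) = 1.168×10^-6 K/W
R_plywood = L/(kA) = 0.145/(0.117×18.5) = 0.06699 K/W
Sum of the known resistances R_other = 0.07293 K/W
Required total resistance R_tot = ΔT/Q_allow = 73/256 = 0.2852 K/W
R_vermiculite fill = R_tot − R_other = 0.2122 K/W
L = R·k·A = 0.2122×0.0711×18.5

L ≈ 279 mm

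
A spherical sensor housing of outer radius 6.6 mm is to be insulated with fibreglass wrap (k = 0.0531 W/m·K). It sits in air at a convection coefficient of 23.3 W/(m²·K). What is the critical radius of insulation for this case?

For a sphere r_cr = 2k/h = 2×0.0531/23.3
r_cr = 4.56 mm; since the bare radius (6.6 mm) is above r_cr, any added insulation will reduce heat loss.

r_cr ≈ 4.56 mm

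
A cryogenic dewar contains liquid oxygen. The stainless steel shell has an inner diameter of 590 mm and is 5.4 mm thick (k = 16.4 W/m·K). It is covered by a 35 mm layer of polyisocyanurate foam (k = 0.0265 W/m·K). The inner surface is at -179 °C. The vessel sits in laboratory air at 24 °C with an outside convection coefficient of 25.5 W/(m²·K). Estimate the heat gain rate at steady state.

Q ≈ 190 W

For a spherical shell R = (1/r₁ − 1/r₂)/(4πk); film R = 1/(h·4πr²). In series:
R_stainless steel shell = (1/0.295 − 1/0.3004)/(4π×16.4) = 2.957×10^-4 K/W
R_polyisocyanurate foam = (1/0.3004 − 1/0.3354)/(4π×0.0265) = 1.043 K/W
R_outer film = 1/(h·4πr_o²) = 1/(25.5×4π×0.3354²) = 0.02774 K/W
R_total = 1.071 K/W
Q = ΔT/R_total = 203/1.071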